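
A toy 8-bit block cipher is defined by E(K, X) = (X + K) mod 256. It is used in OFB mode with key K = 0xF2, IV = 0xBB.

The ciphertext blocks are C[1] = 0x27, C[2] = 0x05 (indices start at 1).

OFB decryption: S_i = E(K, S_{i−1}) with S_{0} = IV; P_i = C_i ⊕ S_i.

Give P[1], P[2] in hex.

P[1] = 0x8A, P[2] = 0x9A

P[1]: S = E(K, 0xBB) = 0xAD; 0x27 ⊕ 0xAD = 0x8A.
P[2]: S = E(K, 0xAD) = 0x9F; 0x05 ⊕ 0x9F = 0x9A.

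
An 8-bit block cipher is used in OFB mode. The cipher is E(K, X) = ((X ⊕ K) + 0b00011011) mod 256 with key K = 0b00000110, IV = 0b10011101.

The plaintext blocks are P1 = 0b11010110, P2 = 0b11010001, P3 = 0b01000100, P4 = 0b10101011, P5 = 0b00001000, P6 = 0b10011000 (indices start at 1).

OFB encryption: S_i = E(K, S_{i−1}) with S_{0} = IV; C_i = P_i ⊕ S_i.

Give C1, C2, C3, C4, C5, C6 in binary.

C1 = 0b01100000, C2 = 0b00011010, C3 = 0b10101100, C4 = 0b10100010, C5 = 0b00100010, C6 = 0b11011111

C1: S = E(K, 0b10011101) = 0b10110110; 0b11010110 ⊕ 0b10110110 = 0b01100000.
C2: S = E(K, 0b10110110) = 0b11001011; 0b11010001 ⊕ 0b11001011 = 0b00011010.
C3: S = E(K, 0b11001011) = 0b11101000; 0b01000100 ⊕ 0b11101000 = 0b10101100.
C4: S = E(K, 0b11101000) = 0b00001001; 0b10101011 ⊕ 0b00001001 = 0b10100010.
C5: S = E(K, 0b00001001) = 0b00101010; 0b00001000 ⊕ 0b00101010 = 0b00100010.
C6: S = E(K, 0b00101010) = 0b01000111; 0b10011000 ⊕ 0b01000111 = 0b11011111.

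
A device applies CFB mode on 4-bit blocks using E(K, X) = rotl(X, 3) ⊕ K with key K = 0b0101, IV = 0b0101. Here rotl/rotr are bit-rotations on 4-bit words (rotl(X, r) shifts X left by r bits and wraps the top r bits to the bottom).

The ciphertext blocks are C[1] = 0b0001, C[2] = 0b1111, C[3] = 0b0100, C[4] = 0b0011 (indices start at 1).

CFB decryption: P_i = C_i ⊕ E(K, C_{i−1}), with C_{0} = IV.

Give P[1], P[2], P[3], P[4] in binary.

P[1]: E(K, 0b0101) = 0b1111; 0b0001 ⊕ 0b1111 = 0b1110.
P[2]: E(K, 0b0001) = 0b1101; 0b1111 ⊕ 0b1101 = 0b0010.
P[3]: E(K, 0b1111) = 0b1010; 0b0100 ⊕ 0b1010 = 0b1110.
P[4]: E(K, 0b0100) = 0b0111; 0b0011 ⊕ 0b0111 = 0b0100.

P[1] = 0b1110, P[2] = 0b0010, P[3] = 0b1110, P[4] = 0b0100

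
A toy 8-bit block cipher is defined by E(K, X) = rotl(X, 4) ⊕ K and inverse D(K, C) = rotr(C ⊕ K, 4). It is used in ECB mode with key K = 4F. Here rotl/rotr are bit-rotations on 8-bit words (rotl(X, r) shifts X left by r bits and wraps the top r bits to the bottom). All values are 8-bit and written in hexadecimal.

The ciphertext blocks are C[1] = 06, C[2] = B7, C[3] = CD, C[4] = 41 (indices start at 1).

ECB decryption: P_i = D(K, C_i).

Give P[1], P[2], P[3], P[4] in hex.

P[1] = 94, P[2] = 8F, P[3] = 28, P[4] = E0

P[1]: D(K, 06) = 94.
P[2]: D(K, B7) = 8F.
P[3]: D(K, CD) = 28.
P[4]: D(K, 41) = E0.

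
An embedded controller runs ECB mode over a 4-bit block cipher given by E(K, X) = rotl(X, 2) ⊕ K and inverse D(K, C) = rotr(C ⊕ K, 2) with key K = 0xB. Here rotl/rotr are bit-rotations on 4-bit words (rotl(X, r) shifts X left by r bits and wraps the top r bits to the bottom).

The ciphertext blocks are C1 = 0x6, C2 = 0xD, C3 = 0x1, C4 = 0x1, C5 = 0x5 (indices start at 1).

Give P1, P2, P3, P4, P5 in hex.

P1 = 0x7, P2 = 0x9, P3 = 0xA, P4 = 0xA, P5 = 0xB

ECB decryption: P_i = D(K, C_i).
P1: D(K, 0x6) = 0x7.
P2: D(K, 0xD) = 0x9.
P3: D(K, 0x1) = 0xA.
P4: D(K, 0x1) = 0xA.
P5: D(K, 0x5) = 0xB.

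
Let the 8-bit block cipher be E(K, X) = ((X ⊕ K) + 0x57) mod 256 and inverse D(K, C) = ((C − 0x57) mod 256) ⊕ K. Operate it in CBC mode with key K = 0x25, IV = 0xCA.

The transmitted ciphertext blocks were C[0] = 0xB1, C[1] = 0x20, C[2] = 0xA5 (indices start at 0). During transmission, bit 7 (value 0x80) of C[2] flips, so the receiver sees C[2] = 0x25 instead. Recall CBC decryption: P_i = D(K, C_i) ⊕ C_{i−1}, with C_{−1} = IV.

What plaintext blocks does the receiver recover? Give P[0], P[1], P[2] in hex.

Only C[2] changed, to 0x25. In CBC, a change in C_i garbles P_i and flips the same bit in P_{i+1}. Decrypting the received ciphertext:
P[0]: D(K, 0xB1) = 0x7F; 0x7F ⊕ 0xCA = 0xB5.
P[1]: D(K, 0x20) = 0xEC; 0xEC ⊕ 0xB1 = 0x5D.
P[2]: D(K, 0x25) = 0xEB; 0xEB ⊕ 0x20 = 0xCB.
Blocks that differ from the original plaintext: P[2].

P[0] = 0xB5, P[1] = 0x5D, P[2] = 0xCB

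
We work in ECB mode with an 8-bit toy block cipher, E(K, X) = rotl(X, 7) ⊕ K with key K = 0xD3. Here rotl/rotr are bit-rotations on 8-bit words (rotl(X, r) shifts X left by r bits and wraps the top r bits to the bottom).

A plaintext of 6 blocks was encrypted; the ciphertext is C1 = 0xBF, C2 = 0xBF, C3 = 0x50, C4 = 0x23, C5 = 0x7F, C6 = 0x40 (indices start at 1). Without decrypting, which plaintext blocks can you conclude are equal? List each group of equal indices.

ECB encrypts each block independently with the same key, so equal ciphertext blocks imply equal plaintext blocks.
C1 = C2 = 0xBF, so P1 = P2.

P1 = P2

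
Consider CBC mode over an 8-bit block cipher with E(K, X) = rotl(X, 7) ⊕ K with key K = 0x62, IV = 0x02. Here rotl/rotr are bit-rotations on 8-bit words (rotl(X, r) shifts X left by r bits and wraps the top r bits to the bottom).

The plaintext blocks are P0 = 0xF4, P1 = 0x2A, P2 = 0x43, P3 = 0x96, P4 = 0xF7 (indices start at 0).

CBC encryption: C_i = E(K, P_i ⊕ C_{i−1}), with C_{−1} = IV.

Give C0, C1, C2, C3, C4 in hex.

C0 = 0x19, C1 = 0xFB, C2 = 0x3E, C3 = 0x36, C4 = 0x82

C0: P0 ⊕ 0x02 = 0xF6; E(K, 0xF6) = 0x19.
C1: P1 ⊕ 0x19 = 0x33; E(K, 0x33) = 0xFB.
C2: P2 ⊕ 0xFB = 0xB8; E(K, 0xB8) = 0x3E.
C3: P3 ⊕ 0x3E = 0xA8; E(K, 0xA8) = 0x36.
C4: P4 ⊕ 0x36 = 0xC1; E(K, 0xC1) = 0x82.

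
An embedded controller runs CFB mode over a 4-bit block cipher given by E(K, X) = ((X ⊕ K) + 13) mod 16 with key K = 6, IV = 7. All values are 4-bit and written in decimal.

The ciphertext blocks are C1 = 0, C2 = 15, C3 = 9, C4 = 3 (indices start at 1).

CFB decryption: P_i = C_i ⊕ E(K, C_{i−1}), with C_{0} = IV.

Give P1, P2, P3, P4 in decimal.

P1 = 14, P2 = 12, P3 = 15, P4 = 15

P1: E(K, 7) = 14; 0 ⊕ 14 = 14.
P2: E(K, 0) = 3; 15 ⊕ 3 = 12.
P3: E(K, 15) = 6; 9 ⊕ 6 = 15.
P4: E(K, 9) = 12; 3 ⊕ 12 = 15.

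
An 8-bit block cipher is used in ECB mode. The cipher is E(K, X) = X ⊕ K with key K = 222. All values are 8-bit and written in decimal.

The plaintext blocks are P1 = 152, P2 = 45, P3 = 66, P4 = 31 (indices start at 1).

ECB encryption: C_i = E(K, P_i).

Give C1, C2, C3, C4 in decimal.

C1 = 70, C2 = 243, C3 = 156, C4 = 193

C1: E(K, 152) = 70.
C2: E(K, 45) = 243.
C3: E(K, 66) = 156.
C4: E(K, 31) = 193.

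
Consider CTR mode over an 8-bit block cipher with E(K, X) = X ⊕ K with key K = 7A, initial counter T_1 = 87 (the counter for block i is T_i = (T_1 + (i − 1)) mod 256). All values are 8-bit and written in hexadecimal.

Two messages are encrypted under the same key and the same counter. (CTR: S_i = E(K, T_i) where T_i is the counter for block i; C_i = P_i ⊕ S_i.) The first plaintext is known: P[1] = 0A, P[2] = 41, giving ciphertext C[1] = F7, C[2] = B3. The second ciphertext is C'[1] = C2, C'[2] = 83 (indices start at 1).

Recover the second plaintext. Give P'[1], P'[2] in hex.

In CTR with a reused counter, both messages share the same keystream S_i, so C_i ⊕ C'_i = P_i ⊕ P'_i and thus P'_i = P_i ⊕ C_i ⊕ C'_i.
P'[1]: 0A ⊕ F7 ⊕ C2 = 3F.
P'[2]: 41 ⊕ B3 ⊕ 83 = 71.

P'[1] = 3F, P'[2] = 71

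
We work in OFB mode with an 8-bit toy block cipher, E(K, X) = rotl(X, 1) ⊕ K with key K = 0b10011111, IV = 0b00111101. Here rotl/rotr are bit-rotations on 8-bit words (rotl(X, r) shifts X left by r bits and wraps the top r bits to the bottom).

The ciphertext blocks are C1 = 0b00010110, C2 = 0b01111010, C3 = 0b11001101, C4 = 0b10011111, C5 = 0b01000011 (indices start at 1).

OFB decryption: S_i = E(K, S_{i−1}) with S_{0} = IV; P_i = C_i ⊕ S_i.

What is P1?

P1 = 0b11110011

P1: S = E(K, 0b00111101) = 0b11100101; 0b00010110 ⊕ 0b11100101 = 0b11110011.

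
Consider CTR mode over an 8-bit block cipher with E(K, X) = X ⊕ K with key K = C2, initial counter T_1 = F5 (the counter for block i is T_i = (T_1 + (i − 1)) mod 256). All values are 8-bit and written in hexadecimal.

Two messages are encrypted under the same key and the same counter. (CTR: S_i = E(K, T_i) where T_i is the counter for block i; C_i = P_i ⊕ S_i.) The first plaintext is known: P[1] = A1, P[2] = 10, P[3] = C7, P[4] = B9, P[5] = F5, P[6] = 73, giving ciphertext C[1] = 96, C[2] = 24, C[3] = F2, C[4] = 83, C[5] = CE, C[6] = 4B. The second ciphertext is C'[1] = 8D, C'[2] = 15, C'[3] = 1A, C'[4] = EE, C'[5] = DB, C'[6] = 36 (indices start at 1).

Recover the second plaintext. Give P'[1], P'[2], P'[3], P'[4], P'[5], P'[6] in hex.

P'[1] = BA, P'[2] = 21, P'[3] = 2F, P'[4] = D4, P'[5] = E0, P'[6] = 0E

In CTR with a reused counter, both messages share the same keystream S_i, so C_i ⊕ C'_i = P_i ⊕ P'_i and thus P'_i = P_i ⊕ C_i ⊕ C'_i.
P'[1]: A1 ⊕ 96 ⊕ 8D = BA.
P'[2]: 10 ⊕ 24 ⊕ 15 = 21.
P'[3]: C7 ⊕ F2 ⊕ 1A = 2F.
P'[4]: B9 ⊕ 83 ⊕ EE = D4.
P'[5]: F5 ⊕ CE ⊕ DB = E0.
P'[6]: 73 ⊕ 4B ⊕ 36 = 0E.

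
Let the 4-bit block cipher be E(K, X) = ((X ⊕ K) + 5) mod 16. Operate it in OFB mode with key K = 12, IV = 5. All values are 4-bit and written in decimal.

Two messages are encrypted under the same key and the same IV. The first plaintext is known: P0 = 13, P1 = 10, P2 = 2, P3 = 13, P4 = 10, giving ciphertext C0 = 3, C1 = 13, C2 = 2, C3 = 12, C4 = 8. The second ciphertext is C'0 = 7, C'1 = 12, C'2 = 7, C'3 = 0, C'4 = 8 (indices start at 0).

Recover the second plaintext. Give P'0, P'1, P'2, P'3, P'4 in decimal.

P'0 = 9, P'1 = 11, P'2 = 7, P'3 = 1, P'4 = 10

In OFB with a reused IV, both messages share the same keystream S_i, so C_i ⊕ C'_i = P_i ⊕ P'_i and thus P'_i = P_i ⊕ C_i ⊕ C'_i.
P'0: 13 ⊕ 3 ⊕ 7 = 9.
P'1: 10 ⊕ 13 ⊕ 12 = 11.
P'2: 2 ⊕ 2 ⊕ 7 = 7.
P'3: 13 ⊕ 12 ⊕ 0 = 1.
P'4: 10 ⊕ 8 ⊕ 8 = 10.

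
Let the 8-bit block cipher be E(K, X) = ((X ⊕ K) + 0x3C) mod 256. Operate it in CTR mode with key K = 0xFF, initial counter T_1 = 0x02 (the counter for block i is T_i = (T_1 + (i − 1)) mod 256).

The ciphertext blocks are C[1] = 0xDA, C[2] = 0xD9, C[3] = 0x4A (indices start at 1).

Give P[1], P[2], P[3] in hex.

P[1] = 0xE3, P[2] = 0xE1, P[3] = 0x7D

CTR decryption: S_i = E(K, T_i) where T_i is the counter for block i; P_i = C_i ⊕ S_i.
P[1]: T = 0x02, S = E(K, T) = 0x39; 0xDA ⊕ 0x39 = 0xE3.
P[2]: T = 0x03, S = E(K, T) = 0x38; 0xD9 ⊕ 0x38 = 0xE1.
P[3]: T = 0x04, S = E(K, T) = 0x37; 0x4A ⊕ 0x37 = 0x7D.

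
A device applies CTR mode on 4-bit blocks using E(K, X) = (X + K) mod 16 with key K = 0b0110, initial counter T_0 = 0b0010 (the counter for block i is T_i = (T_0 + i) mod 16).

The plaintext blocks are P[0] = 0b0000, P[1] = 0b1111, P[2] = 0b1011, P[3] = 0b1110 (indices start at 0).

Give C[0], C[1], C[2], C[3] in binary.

C[0] = 0b1000, C[1] = 0b0110, C[2] = 0b0001, C[3] = 0b0101

CTR encryption: S_i = E(K, T_i) where T_i is the counter for block i; C_i = P_i ⊕ S_i.
C[0]: T = 0b0010, S = E(K, T) = 0b1000; 0b0000 ⊕ 0b1000 = 0b1000.
C[1]: T = 0b0011, S = E(K, T) = 0b1001; 0b1111 ⊕ 0b1001 = 0b0110.
C[2]: T = 0b0100, S = E(K, T) = 0b1010; 0b1011 ⊕ 0b1010 = 0b0001.
C[3]: T = 0b0101, S = E(K, T) = 0b1011; 0b1110 ⊕ 0b1011 = 0b0101.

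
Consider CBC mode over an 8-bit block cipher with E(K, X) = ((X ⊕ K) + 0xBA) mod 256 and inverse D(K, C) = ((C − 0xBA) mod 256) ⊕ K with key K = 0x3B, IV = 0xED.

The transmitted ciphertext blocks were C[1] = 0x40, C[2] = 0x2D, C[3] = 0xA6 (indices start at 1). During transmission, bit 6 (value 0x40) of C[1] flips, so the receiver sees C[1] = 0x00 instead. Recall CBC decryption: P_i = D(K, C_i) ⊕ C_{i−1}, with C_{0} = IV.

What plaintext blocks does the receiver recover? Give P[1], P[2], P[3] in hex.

Only C[1] changed, to 0x00. In CBC, a change in C_i garbles P_i and flips the same bit in P_{i+1}. Decrypting the received ciphertext:
P[1]: D(K, 0x00) = 0x7D; 0x7D ⊕ 0xED = 0x90.
P[2]: D(K, 0x2D) = 0x48; 0x48 ⊕ 0x00 = 0x48.
P[3]: D(K, 0xA6) = 0xD7; 0xD7 ⊕ 0x2D = 0xFA.
Blocks that differ from the original plaintext: P[1], P[2].

P[1] = 0x90, P[2] = 0x48, P[3] = 0xFA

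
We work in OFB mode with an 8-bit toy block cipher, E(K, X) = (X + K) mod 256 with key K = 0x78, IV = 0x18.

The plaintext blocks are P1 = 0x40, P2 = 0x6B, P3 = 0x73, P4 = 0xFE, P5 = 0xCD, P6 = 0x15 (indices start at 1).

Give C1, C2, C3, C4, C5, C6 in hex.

C1 = 0xD0, C2 = 0x63, C3 = 0xF3, C4 = 0x06, C5 = 0xBD, C6 = 0xFD

OFB encryption: S_i = E(K, S_{i−1}) with S_{0} = IV; C_i = P_i ⊕ S_i.
C1: S = E(K, 0x18) = 0x90; 0x40 ⊕ 0x90 = 0xD0.
C2: S = E(K, 0x90) = 0x08; 0x6B ⊕ 0x08 = 0x63.
C3: S = E(K, 0x08) = 0x80; 0x73 ⊕ 0x80 = 0xF3.
C4: S = E(K, 0x80) = 0xF8; 0xFE ⊕ 0xF8 = 0x06.
C5: S = E(K, 0xF8) = 0x70; 0xCD ⊕ 0x70 = 0xBD.
C6: S = E(K, 0x70) = 0xE8; 0x15 ⊕ 0xE8 = 0xFD.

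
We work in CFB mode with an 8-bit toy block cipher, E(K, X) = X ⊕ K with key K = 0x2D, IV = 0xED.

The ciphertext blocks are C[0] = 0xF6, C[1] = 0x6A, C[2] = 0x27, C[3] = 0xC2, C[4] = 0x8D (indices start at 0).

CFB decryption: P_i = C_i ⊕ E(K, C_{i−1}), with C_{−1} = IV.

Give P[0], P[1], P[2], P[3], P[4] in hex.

P[0]: E(K, 0xED) = 0xC0; 0xF6 ⊕ 0xC0 = 0x36.
P[1]: E(K, 0xF6) = 0xDB; 0x6A ⊕ 0xDB = 0xB1.
P[2]: E(K, 0x6A) = 0x47; 0x27 ⊕ 0x47 = 0x60.
P[3]: E(K, 0x27) = 0x0A; 0xC2 ⊕ 0x0A = 0xC8.
P[4]: E(K, 0xC2) = 0xEF; 0x8D ⊕ 0xEF = 0x62.

P[0] = 0x36, P[1] = 0xB1, P[2] = 0x60, P[3] = 0xC8, P[4] = 0x62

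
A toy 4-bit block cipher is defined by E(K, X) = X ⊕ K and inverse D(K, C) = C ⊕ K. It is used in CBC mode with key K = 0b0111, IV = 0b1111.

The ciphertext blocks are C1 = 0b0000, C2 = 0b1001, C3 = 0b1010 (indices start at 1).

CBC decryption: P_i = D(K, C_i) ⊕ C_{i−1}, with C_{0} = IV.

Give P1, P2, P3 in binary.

P1: D(K, 0b0000) = 0b0111; 0b0111 ⊕ 0b1111 = 0b1000.
P2: D(K, 0b1001) = 0b1110; 0b1110 ⊕ 0b0000 = 0b1110.
P3: D(K, 0b1010) = 0b1101; 0b1101 ⊕ 0b1001 = 0b0100.

P1 = 0b1000, P2 = 0b1110, P3 = 0b0100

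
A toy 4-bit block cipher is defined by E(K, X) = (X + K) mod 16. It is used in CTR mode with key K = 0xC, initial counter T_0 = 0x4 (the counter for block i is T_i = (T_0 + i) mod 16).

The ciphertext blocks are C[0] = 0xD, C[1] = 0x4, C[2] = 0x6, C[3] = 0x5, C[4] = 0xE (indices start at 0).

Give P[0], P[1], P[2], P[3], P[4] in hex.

CTR decryption: S_i = E(K, T_i) where T_i is the counter for block i; P_i = C_i ⊕ S_i.
P[0]: T = 0x4, S = E(K, T) = 0x0; 0xD ⊕ 0x0 = 0xD.
P[1]: T = 0x5, S = E(K, T) = 0x1; 0x4 ⊕ 0x1 = 0x5.
P[2]: T = 0x6, S = E(K, T) = 0x2; 0x6 ⊕ 0x2 = 0x4.
P[3]: T = 0x7, S = E(K, T) = 0x3; 0x5 ⊕ 0x3 = 0x6.
P[4]: T = 0x8, S = E(K, T) = 0x4; 0xE ⊕ 0x4 = 0xA.

P[0] = 0xD, P[1] = 0x5, P[2] = 0x4, P[3] = 0x6, P[4] = 0xA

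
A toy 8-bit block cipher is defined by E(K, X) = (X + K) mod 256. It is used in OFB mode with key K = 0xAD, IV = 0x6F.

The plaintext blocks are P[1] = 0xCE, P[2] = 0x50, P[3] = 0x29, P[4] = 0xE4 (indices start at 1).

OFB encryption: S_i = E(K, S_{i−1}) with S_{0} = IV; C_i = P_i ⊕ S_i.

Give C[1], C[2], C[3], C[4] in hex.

C[1] = 0xD2, C[2] = 0x99, C[3] = 0x5F, C[4] = 0xC7

C[1]: S = E(K, 0x6F) = 0x1C; 0xCE ⊕ 0x1C = 0xD2.
C[2]: S = E(K, 0x1C) = 0xC9; 0x50 ⊕ 0xC9 = 0x99.
C[3]: S = E(K, 0xC9) = 0x76; 0x29 ⊕ 0x76 = 0x5F.
C[4]: S = E(K, 0x76) = 0x23; 0xE4 ⊕ 0x23 = 0xC7.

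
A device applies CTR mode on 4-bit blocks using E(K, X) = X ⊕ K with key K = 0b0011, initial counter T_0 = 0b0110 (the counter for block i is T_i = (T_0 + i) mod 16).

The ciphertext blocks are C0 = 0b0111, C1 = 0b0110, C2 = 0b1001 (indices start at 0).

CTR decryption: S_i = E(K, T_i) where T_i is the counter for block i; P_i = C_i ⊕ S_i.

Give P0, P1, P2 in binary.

P0: T = 0b0110, S = E(K, T) = 0b0101; 0b0111 ⊕ 0b0101 = 0b0010.
P1: T = 0b0111, S = E(K, T) = 0b0100; 0b0110 ⊕ 0b0100 = 0b0010.
P2: T = 0b1000, S = E(K, T) = 0b1011; 0b1001 ⊕ 0b1011 = 0b0010.

P0 = 0b0010, P1 = 0b0010, P2 = 0b0010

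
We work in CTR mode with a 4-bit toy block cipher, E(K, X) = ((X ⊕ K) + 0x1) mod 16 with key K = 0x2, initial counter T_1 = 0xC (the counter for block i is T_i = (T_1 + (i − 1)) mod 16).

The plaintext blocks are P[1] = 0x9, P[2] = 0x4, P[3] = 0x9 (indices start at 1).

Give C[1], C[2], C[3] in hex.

C[1] = 0x6, C[2] = 0x4, C[3] = 0x4

CTR encryption: S_i = E(K, T_i) where T_i is the counter for block i; C_i = P_i ⊕ S_i.
C[1]: T = 0xC, S = E(K, T) = 0xF; 0x9 ⊕ 0xF = 0x6.
C[2]: T = 0xD, S = E(K, T) = 0x0; 0x4 ⊕ 0x0 = 0x4.
C[3]: T = 0xE, S = E(K, T) = 0xD; 0x9 ⊕ 0xD = 0x4.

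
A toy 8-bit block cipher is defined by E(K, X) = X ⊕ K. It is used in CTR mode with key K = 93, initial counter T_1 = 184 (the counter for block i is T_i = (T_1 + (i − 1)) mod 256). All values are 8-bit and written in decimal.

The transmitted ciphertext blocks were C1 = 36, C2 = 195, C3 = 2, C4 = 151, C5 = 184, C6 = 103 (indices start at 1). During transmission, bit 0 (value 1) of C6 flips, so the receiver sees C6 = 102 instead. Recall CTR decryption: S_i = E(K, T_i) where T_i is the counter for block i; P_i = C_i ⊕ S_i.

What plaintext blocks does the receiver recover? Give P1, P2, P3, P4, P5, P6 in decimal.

Only C6 changed, to 102. In CTR, a change in C_i flips the same bit in P_i only; the keystream is unaffected. Decrypting the received ciphertext:
P1: T = 184, S = E(K, T) = 229; 36 ⊕ 229 = 193.
P2: T = 185, S = E(K, T) = 228; 195 ⊕ 228 = 39.
P3: T = 186, S = E(K, T) = 231; 2 ⊕ 231 = 229.
P4: T = 187, S = E(K, T) = 230; 151 ⊕ 230 = 113.
P5: T = 188, S = E(K, T) = 225; 184 ⊕ 225 = 89.
P6: T = 189, S = E(K, T) = 224; 102 ⊕ 224 = 134.
Blocks that differ from the original plaintext: P6.

P1 = 193, P2 = 39, P3 = 229, P4 = 113, P5 = 89, P6 = 134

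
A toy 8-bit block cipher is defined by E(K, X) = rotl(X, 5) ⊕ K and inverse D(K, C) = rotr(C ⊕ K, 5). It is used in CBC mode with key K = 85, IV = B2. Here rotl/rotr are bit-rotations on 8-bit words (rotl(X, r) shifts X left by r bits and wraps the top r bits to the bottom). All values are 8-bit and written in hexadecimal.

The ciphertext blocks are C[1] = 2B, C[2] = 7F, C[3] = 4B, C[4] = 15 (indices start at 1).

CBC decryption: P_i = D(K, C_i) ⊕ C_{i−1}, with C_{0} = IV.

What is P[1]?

P[1]: D(K, 2B) = 75; 75 ⊕ B2 = C7.

P[1] = C7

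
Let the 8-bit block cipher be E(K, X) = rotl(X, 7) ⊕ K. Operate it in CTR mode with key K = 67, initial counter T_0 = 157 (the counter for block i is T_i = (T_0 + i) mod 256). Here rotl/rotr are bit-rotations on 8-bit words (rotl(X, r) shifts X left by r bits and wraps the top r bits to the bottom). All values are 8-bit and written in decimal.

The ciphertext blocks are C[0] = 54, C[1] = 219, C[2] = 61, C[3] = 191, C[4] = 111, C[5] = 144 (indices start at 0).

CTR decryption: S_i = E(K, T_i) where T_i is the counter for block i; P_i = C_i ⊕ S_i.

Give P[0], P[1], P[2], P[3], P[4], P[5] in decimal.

P[0]: T = 157, S = E(K, T) = 141; 54 ⊕ 141 = 187.
P[1]: T = 158, S = E(K, T) = 12; 219 ⊕ 12 = 215.
P[2]: T = 159, S = E(K, T) = 140; 61 ⊕ 140 = 177.
P[3]: T = 160, S = E(K, T) = 19; 191 ⊕ 19 = 172.
P[4]: T = 161, S = E(K, T) = 147; 111 ⊕ 147 = 252.
P[5]: T = 162, S = E(K, T) = 18; 144 ⊕ 18 = 130.

P[0] = 187, P[1] = 215, P[2] = 177, P[3] = 172, P[4] = 252, P[5] = 130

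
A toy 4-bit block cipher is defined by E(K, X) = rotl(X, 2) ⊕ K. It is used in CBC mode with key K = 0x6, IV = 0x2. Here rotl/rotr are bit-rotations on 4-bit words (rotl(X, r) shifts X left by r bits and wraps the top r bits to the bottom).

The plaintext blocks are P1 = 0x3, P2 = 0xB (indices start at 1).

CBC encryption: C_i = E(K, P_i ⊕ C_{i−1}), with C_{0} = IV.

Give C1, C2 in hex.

C1: P1 ⊕ 0x2 = 0x1; E(K, 0x1) = 0x2.
C2: P2 ⊕ 0x2 = 0x9; E(K, 0x9) = 0x0.

C1 = 0x2, C2 = 0x0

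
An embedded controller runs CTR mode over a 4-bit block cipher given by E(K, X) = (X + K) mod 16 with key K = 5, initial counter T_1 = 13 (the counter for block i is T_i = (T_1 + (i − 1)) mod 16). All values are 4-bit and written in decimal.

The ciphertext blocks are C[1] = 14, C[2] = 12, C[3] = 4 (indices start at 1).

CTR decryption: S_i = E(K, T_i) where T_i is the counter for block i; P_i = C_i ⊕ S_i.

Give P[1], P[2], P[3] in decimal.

P[1] = 12, P[2] = 15, P[3] = 0

P[1]: T = 13, S = E(K, T) = 2; 14 ⊕ 2 = 12.
P[2]: T = 14, S = E(K, T) = 3; 12 ⊕ 3 = 15.
P[3]: T = 15, S = E(K, T) = 4; 4 ⊕ 4 = 0.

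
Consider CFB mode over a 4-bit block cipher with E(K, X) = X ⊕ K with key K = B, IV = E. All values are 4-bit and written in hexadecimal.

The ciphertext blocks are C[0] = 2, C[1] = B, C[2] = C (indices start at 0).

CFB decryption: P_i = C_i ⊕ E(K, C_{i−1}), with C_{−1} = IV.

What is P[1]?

P[1]: E(K, 2) = 9; B ⊕ 9 = 2.

P[1] = 2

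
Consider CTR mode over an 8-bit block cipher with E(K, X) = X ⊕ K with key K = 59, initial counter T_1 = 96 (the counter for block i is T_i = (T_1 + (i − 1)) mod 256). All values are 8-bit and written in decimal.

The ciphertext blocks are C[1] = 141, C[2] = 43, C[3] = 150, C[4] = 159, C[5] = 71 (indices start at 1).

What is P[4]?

CTR decryption: S_i = E(K, T_i) where T_i is the counter for block i; P_i = C_i ⊕ S_i.
P[4]: T = 99, S = E(K, T) = 88; 159 ⊕ 88 = 199.

P[4] = 199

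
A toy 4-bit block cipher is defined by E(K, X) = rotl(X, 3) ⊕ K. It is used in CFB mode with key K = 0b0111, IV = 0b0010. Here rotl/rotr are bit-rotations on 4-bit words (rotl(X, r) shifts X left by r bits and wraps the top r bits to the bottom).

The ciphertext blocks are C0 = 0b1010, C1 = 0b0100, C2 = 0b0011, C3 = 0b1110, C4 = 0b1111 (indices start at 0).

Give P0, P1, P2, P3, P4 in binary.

CFB decryption: P_i = C_i ⊕ E(K, C_{i−1}), with C_{−1} = IV.
P0: E(K, 0b0010) = 0b0110; 0b1010 ⊕ 0b0110 = 0b1100.
P1: E(K, 0b1010) = 0b0010; 0b0100 ⊕ 0b0010 = 0b0110.
P2: E(K, 0b0100) = 0b0101; 0b0011 ⊕ 0b0101 = 0b0110.
P3: E(K, 0b0011) = 0b1110; 0b1110 ⊕ 0b1110 = 0b0000.
P4: E(K, 0b1110) = 0b0000; 0b1111 ⊕ 0b0000 = 0b1111.

P0 = 0b1100, P1 = 0b0110, P2 = 0b0110, P3 = 0b0000, P4 = 0b1111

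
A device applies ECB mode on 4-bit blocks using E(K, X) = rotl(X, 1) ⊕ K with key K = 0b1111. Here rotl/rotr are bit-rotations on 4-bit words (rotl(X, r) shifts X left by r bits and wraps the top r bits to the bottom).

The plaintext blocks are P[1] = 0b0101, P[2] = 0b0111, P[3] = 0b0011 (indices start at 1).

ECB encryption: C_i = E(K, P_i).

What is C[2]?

C[2] = 0b0001

C[2]: E(K, 0b0111) = 0b0001.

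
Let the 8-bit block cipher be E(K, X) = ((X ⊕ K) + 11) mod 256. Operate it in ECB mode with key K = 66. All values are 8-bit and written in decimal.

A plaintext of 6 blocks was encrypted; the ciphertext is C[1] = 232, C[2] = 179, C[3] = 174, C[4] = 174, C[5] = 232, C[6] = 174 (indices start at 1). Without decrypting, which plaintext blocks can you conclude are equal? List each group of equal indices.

P[1] = P[5]; P[3] = P[4] = P[6]

ECB encrypts each block independently with the same key, so equal ciphertext blocks imply equal plaintext blocks.
C[1] = C[5] = 232, so P[1] = P[5].
C[3] = C[4] = C[6] = 174, so P[3] = P[4] = P[6].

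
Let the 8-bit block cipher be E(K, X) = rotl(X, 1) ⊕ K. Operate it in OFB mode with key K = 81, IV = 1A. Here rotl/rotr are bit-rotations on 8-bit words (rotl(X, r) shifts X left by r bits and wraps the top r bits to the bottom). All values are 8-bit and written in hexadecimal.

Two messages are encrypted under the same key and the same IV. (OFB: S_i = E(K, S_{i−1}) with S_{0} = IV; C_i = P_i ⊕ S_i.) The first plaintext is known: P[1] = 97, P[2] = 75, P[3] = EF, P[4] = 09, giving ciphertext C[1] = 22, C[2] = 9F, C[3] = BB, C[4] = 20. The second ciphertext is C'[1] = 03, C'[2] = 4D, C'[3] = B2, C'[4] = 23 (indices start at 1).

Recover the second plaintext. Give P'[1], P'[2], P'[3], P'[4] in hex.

P'[1] = B6, P'[2] = A7, P'[3] = E6, P'[4] = 0A

In OFB with a reused IV, both messages share the same keystream S_i, so C_i ⊕ C'_i = P_i ⊕ P'_i and thus P'_i = P_i ⊕ C_i ⊕ C'_i.
P'[1]: 97 ⊕ 22 ⊕ 03 = B6.
P'[2]: 75 ⊕ 9F ⊕ 4D = A7.
P'[3]: EF ⊕ BB ⊕ B2 = E6.
P'[4]: 09 ⊕ 20 ⊕ 23 = 0A.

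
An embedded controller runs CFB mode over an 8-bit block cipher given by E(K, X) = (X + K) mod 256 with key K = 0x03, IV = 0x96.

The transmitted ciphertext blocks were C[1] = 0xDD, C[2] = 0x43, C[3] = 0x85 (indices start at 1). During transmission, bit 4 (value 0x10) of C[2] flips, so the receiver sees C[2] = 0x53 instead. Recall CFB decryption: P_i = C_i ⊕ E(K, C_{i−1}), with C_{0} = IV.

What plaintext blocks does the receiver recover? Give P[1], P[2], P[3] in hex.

Only C[2] changed, to 0x53. In CFB, a change in C_i flips the same bit in P_i and garbles P_{i+1}. Decrypting the received ciphertext:
P[1]: E(K, 0x96) = 0x99; 0xDD ⊕ 0x99 = 0x44.
P[2]: E(K, 0xDD) = 0xE0; 0x53 ⊕ 0xE0 = 0xB3.
P[3]: E(K, 0x53) = 0x56; 0x85 ⊕ 0x56 = 0xD3.
Blocks that differ from the original plaintext: P[2], P[3].

P[1] = 0x44, P[2] = 0xB3, P[3] = 0xD3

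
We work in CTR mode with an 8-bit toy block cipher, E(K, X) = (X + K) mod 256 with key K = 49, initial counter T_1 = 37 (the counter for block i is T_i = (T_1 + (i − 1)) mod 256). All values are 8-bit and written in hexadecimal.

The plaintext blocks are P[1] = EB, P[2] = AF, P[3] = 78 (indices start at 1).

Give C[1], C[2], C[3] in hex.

C[1] = 6B, C[2] = 2E, C[3] = FA

CTR encryption: S_i = E(K, T_i) where T_i is the counter for block i; C_i = P_i ⊕ S_i.
C[1]: T = 37, S = E(K, T) = 80; EB ⊕ 80 = 6B.
C[2]: T = 38, S = E(K, T) = 81; AF ⊕ 81 = 2E.
C[3]: T = 39, S = E(K, T) = 82; 78 ⊕ 82 = FA.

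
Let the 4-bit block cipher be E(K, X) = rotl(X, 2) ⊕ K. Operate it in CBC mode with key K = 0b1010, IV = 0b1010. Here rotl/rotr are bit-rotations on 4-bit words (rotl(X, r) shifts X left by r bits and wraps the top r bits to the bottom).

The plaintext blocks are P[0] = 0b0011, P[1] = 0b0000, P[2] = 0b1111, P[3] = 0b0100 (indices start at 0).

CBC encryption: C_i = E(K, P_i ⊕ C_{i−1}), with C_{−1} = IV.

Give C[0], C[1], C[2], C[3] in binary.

C[0] = 0b1100, C[1] = 0b1001, C[2] = 0b0011, C[3] = 0b0111

C[0]: P[0] ⊕ 0b1010 = 0b1001; E(K, 0b1001) = 0b1100.
C[1]: P[1] ⊕ 0b1100 = 0b1100; E(K, 0b1100) = 0b1001.
C[2]: P[2] ⊕ 0b1001 = 0b0110; E(K, 0b0110) = 0b0011.
C[3]: P[3] ⊕ 0b0011 = 0b0111; E(K, 0b0111) = 0b0111.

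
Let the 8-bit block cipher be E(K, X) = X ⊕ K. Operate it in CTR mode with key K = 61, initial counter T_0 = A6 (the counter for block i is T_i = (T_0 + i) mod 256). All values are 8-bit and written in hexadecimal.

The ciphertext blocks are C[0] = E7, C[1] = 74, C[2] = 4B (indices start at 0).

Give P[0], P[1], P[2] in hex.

P[0] = 20, P[1] = B2, P[2] = 82

CTR decryption: S_i = E(K, T_i) where T_i is the counter for block i; P_i = C_i ⊕ S_i.
P[0]: T = A6, S = E(K, T) = C7; E7 ⊕ C7 = 20.
P[1]: T = A7, S = E(K, T) = C6; 74 ⊕ C6 = B2.
P[2]: T = A8, S = E(K, T) = C9; 4B ⊕ C9 = 82.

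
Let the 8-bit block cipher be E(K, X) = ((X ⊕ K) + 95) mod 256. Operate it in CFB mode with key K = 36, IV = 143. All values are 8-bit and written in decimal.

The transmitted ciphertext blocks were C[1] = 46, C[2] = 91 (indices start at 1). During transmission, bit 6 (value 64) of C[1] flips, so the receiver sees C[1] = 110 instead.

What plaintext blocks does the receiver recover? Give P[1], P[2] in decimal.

P[1] = 100, P[2] = 242

CFB decryption: P_i = C_i ⊕ E(K, C_{i−1}), with C_{0} = IV.
Only C[1] changed, to 110. In CFB, a change in C_i flips the same bit in P_i and garbles P_{i+1}. Decrypting the received ciphertext:
P[1]: E(K, 143) = 10; 110 ⊕ 10 = 100.
P[2]: E(K, 110) = 169; 91 ⊕ 169 = 242.
Blocks that differ from the original plaintext: P[1], P[2].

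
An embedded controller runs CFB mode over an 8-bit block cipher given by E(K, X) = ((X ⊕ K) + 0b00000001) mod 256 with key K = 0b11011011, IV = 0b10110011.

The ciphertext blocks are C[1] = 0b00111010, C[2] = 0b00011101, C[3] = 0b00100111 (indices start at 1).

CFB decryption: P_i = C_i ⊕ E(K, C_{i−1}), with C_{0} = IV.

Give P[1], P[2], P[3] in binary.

P[1] = 0b01010011, P[2] = 0b11111111, P[3] = 0b11100000

P[1]: E(K, 0b10110011) = 0b01101001; 0b00111010 ⊕ 0b01101001 = 0b01010011.
P[2]: E(K, 0b00111010) = 0b11100010; 0b00011101 ⊕ 0b11100010 = 0b11111111.
P[3]: E(K, 0b00011101) = 0b11000111; 0b00100111 ⊕ 0b11000111 = 0b11100000.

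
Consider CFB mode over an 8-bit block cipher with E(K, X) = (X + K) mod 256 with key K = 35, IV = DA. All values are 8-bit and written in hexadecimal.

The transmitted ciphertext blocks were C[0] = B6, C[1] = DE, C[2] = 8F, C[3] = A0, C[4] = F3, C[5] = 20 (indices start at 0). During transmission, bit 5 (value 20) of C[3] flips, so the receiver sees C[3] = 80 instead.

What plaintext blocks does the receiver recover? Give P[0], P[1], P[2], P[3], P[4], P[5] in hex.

P[0] = B9, P[1] = 35, P[2] = 9C, P[3] = 44, P[4] = 46, P[5] = 08

CFB decryption: P_i = C_i ⊕ E(K, C_{i−1}), with C_{−1} = IV.
Only C[3] changed, to 80. In CFB, a change in C_i flips the same bit in P_i and garbles P_{i+1}. Decrypting the received ciphertext:
P[0]: E(K, DA) = 0F; B6 ⊕ 0F = B9.
P[1]: E(K, B6) = EB; DE ⊕ EB = 35.
P[2]: E(K, DE) = 13; 8F ⊕ 13 = 9C.
P[3]: E(K, 8F) = C4; 80 ⊕ C4 = 44.
P[4]: E(K, 80) = B5; F3 ⊕ B5 = 46.
P[5]: E(K, F3) = 28; 20 ⊕ 28 = 08.
Blocks that differ from the original plaintext: P[3], P[4].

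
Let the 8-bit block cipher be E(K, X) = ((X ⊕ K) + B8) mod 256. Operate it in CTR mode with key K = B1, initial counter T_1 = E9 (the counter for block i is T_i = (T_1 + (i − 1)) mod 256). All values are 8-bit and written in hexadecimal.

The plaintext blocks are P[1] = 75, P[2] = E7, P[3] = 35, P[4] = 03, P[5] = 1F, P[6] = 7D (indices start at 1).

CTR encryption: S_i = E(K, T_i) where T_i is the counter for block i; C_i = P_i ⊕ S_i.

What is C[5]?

C[1]: T = E9, S = E(K, T) = 10; 75 ⊕ 10 = 65.
C[2]: T = EA, S = E(K, T) = 13; E7 ⊕ 13 = F4.
C[3]: T = EB, S = E(K, T) = 12; 35 ⊕ 12 = 27.
C[4]: T = EC, S = E(K, T) = 15; 03 ⊕ 15 = 16.
C[5]: T = ED, S = E(K, T) = 14; 1F ⊕ 14 = 0B.

C[5] = 0B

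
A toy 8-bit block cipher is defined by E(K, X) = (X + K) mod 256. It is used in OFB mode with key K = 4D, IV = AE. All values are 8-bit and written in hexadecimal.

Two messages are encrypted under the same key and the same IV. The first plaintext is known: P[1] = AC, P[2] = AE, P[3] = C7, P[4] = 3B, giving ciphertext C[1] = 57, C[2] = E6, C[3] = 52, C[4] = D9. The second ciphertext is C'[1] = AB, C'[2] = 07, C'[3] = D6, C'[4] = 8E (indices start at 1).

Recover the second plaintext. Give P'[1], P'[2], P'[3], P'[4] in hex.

P'[1] = 50, P'[2] = 4F, P'[3] = 43, P'[4] = 6C

In OFB with a reused IV, both messages share the same keystream S_i, so C_i ⊕ C'_i = P_i ⊕ P'_i and thus P'_i = P_i ⊕ C_i ⊕ C'_i.
P'[1]: AC ⊕ 57 ⊕ AB = 50.
P'[2]: AE ⊕ E6 ⊕ 07 = 4F.
P'[3]: C7 ⊕ 52 ⊕ D6 = 43.
P'[4]: 3B ⊕ D9 ⊕ 8E = 6C.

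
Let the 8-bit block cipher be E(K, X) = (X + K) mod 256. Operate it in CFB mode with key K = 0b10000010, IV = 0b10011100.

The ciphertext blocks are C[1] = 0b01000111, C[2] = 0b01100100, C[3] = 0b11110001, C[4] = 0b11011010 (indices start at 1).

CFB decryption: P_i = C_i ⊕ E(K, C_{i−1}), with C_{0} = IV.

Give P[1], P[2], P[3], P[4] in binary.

P[1] = 0b01011001, P[2] = 0b10101101, P[3] = 0b00010111, P[4] = 0b10101001

P[1]: E(K, 0b10011100) = 0b00011110; 0b01000111 ⊕ 0b00011110 = 0b01011001.
P[2]: E(K, 0b01000111) = 0b11001001; 0b01100100 ⊕ 0b11001001 = 0b10101101.
P[3]: E(K, 0b01100100) = 0b11100110; 0b11110001 ⊕ 0b11100110 = 0b00010111.
P[4]: E(K, 0b11110001) = 0b01110011; 0b11011010 ⊕ 0b01110011 = 0b10101001.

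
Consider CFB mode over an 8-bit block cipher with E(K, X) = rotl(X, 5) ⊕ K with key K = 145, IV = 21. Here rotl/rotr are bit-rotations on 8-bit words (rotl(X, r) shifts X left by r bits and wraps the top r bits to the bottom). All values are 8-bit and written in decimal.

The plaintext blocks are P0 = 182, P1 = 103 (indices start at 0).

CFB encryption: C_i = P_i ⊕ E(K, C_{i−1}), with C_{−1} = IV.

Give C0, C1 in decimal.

C0 = 133, C1 = 70

C0: E(K, 21) = 51; 182 ⊕ 51 = 133.
C1: E(K, 133) = 33; 103 ⊕ 33 = 70.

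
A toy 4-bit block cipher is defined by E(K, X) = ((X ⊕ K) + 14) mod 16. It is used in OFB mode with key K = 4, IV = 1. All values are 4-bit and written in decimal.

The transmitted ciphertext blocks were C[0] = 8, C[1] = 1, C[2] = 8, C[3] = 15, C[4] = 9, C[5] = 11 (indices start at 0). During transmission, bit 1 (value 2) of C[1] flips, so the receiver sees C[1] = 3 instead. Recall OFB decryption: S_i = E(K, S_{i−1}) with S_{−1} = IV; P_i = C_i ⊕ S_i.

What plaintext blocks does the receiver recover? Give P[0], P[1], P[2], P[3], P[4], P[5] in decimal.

Only C[1] changed, to 3. In OFB, a change in C_i flips the same bit in P_i only; the keystream is unaffected. Decrypting the received ciphertext:
P[0]: S = E(K, 1) = 3; 8 ⊕ 3 = 11.
P[1]: S = E(K, 3) = 5; 3 ⊕ 5 = 6.
P[2]: S = E(K, 5) = 15; 8 ⊕ 15 = 7.
P[3]: S = E(K, 15) = 9; 15 ⊕ 9 = 6.
P[4]: S = E(K, 9) = 11; 9 ⊕ 11 = 2.
P[5]: S = E(K, 11) = 13; 11 ⊕ 13 = 6.
Blocks that differ from the original plaintext: P[1].

P[0] = 11, P[1] = 6, P[2] = 7, P[3] = 6, P[4] = 2, P[5] = 6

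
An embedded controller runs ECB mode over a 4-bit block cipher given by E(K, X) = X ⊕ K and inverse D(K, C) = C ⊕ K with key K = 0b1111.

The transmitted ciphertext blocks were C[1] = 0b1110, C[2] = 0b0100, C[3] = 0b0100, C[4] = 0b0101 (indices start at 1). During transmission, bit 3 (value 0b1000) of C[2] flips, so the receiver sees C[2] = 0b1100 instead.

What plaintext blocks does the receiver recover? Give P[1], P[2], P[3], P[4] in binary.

P[1] = 0b0001, P[2] = 0b0011, P[3] = 0b1011, P[4] = 0b1010

ECB decryption: P_i = D(K, C_i).
Only C[2] changed, to 0b1100. In ECB, a change in C_i affects only P_i. Decrypting the received ciphertext:
P[1]: D(K, 0b1110) = 0b0001.
P[2]: D(K, 0b1100) = 0b0011.
P[3]: D(K, 0b0100) = 0b1011.
P[4]: D(K, 0b0101) = 0b1010.
Blocks that differ from the original plaintext: P[2].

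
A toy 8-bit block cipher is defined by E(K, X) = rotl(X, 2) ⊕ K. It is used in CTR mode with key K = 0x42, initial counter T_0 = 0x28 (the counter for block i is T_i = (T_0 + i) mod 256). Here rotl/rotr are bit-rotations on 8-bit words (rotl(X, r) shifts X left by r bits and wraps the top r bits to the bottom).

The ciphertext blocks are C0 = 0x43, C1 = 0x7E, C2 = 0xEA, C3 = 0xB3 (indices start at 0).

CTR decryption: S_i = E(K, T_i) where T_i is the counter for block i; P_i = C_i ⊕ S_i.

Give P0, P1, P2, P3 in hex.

P0: T = 0x28, S = E(K, T) = 0xE2; 0x43 ⊕ 0xE2 = 0xA1.
P1: T = 0x29, S = E(K, T) = 0xE6; 0x7E ⊕ 0xE6 = 0x98.
P2: T = 0x2A, S = E(K, T) = 0xEA; 0xEA ⊕ 0xEA = 0x00.
P3: T = 0x2B, S = E(K, T) = 0xEE; 0xB3 ⊕ 0xEE = 0x5D.

P0 = 0xA1, P1 = 0x98, P2 = 0x00, P3 = 0x5D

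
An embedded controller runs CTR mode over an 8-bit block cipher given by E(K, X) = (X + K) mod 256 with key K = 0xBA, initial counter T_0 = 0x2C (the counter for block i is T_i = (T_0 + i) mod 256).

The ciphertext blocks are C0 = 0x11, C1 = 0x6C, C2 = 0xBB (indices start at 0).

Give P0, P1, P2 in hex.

P0 = 0xF7, P1 = 0x8B, P2 = 0x53

CTR decryption: S_i = E(K, T_i) where T_i is the counter for block i; P_i = C_i ⊕ S_i.
P0: T = 0x2C, S = E(K, T) = 0xE6; 0x11 ⊕ 0xE6 = 0xF7.
P1: T = 0x2D, S = E(K, T) = 0xE7; 0x6C ⊕ 0xE7 = 0x8B.
P2: T = 0x2E, S = E(K, T) = 0xE8; 0xBB ⊕ 0xE8 = 0x53.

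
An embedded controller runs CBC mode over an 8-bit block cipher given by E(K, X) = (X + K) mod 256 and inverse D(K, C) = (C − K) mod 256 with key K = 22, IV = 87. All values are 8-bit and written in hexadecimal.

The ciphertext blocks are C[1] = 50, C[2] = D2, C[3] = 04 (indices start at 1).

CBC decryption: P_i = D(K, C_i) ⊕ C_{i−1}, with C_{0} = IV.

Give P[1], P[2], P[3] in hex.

P[1]: D(K, 50) = 2E; 2E ⊕ 87 = A9.
P[2]: D(K, D2) = B0; B0 ⊕ 50 = E0.
P[3]: D(K, 04) = E2; E2 ⊕ D2 = 30.

P[1] = A9, P[2] = E0, P[3] = 30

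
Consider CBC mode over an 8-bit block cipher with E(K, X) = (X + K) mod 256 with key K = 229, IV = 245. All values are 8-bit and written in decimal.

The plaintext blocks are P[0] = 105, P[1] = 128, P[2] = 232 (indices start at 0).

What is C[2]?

C[2] = 243

CBC encryption: C_i = E(K, P_i ⊕ C_{i−1}), with C_{−1} = IV.
C[0]: P[0] ⊕ 245 = 156; E(K, 156) = 129.
C[1]: P[1] ⊕ 129 = 1; E(K, 1) = 230.
C[2]: P[2] ⊕ 230 = 14; E(K, 14) = 243.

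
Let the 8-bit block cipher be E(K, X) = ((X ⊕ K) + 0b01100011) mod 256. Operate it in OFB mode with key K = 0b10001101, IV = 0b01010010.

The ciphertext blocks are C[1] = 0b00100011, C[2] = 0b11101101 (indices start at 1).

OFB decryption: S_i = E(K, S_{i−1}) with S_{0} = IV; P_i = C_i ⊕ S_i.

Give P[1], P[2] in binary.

P[1] = 0b01100001, P[2] = 0b11011111

P[1]: S = E(K, 0b01010010) = 0b01000010; 0b00100011 ⊕ 0b01000010 = 0b01100001.
P[2]: S = E(K, 0b01000010) = 0b00110010; 0b11101101 ⊕ 0b00110010 = 0b11011111.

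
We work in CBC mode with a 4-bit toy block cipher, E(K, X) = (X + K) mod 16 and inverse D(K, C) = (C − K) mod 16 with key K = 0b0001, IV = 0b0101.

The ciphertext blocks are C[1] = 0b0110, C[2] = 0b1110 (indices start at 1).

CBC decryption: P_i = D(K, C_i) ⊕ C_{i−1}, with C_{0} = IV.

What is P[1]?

P[1]: D(K, 0b0110) = 0b0101; 0b0101 ⊕ 0b0101 = 0b0000.

P[1] = 0b0000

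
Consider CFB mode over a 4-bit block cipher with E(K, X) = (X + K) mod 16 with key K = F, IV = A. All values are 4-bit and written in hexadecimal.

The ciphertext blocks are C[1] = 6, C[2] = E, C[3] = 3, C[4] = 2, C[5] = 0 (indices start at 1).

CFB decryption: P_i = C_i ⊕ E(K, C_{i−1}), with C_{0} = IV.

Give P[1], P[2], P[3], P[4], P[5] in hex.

P[1] = F, P[2] = B, P[3] = E, P[4] = 0, P[5] = 1

P[1]: E(K, A) = 9; 6 ⊕ 9 = F.
P[2]: E(K, 6) = 5; E ⊕ 5 = B.
P[3]: E(K, E) = D; 3 ⊕ D = E.
P[4]: E(K, 3) = 2; 2 ⊕ 2 = 0.
P[5]: E(K, 2) = 1; 0 ⊕ 1 = 1.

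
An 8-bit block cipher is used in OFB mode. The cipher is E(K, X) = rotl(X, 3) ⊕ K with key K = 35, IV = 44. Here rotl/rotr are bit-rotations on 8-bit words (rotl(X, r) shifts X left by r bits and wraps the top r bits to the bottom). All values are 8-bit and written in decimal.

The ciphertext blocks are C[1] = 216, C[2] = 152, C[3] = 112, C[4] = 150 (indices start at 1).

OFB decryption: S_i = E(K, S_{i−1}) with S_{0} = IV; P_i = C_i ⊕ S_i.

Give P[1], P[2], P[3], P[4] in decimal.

P[1]: S = E(K, 44) = 66; 216 ⊕ 66 = 154.
P[2]: S = E(K, 66) = 49; 152 ⊕ 49 = 169.
P[3]: S = E(K, 49) = 170; 112 ⊕ 170 = 218.
P[4]: S = E(K, 170) = 118; 150 ⊕ 118 = 224.

P[1] = 154, P[2] = 169, P[3] = 218, P[4] = 224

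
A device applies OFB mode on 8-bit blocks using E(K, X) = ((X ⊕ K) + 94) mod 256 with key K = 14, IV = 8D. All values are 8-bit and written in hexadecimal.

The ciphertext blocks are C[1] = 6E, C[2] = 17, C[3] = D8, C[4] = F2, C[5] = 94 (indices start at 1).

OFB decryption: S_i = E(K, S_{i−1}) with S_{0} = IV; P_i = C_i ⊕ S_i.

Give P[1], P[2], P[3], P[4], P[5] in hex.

P[1]: S = E(K, 8D) = 2D; 6E ⊕ 2D = 43.
P[2]: S = E(K, 2D) = CD; 17 ⊕ CD = DA.
P[3]: S = E(K, CD) = 6D; D8 ⊕ 6D = B5.
P[4]: S = E(K, 6D) = 0D; F2 ⊕ 0D = FF.
P[5]: S = E(K, 0D) = AD; 94 ⊕ AD = 39.

P[1] = 43, P[2] = DA, P[3] = B5, P[4] = FF, P[5] = 39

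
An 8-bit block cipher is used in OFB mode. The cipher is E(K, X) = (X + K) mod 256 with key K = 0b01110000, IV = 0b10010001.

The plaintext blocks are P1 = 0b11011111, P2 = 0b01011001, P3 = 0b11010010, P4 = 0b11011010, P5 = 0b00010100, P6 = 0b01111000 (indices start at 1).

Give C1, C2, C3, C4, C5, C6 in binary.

C1 = 0b11011110, C2 = 0b00101000, C3 = 0b00110011, C4 = 0b10001011, C5 = 0b11010101, C6 = 0b01001001

OFB encryption: S_i = E(K, S_{i−1}) with S_{0} = IV; C_i = P_i ⊕ S_i.
C1: S = E(K, 0b10010001) = 0b00000001; 0b11011111 ⊕ 0b00000001 = 0b11011110.
C2: S = E(K, 0b00000001) = 0b01110001; 0b01011001 ⊕ 0b01110001 = 0b00101000.
C3: S = E(K, 0b01110001) = 0b11100001; 0b11010010 ⊕ 0b11100001 = 0b00110011.
C4: S = E(K, 0b11100001) = 0b01010001; 0b11011010 ⊕ 0b01010001 = 0b10001011.
C5: S = E(K, 0b01010001) = 0b11000001; 0b00010100 ⊕ 0b11000001 = 0b11010101.
C6: S = E(K, 0b11000001) = 0b00110001; 0b01111000 ⊕ 0b00110001 = 0b01001001.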